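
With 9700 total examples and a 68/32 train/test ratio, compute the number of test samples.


Train samples = 9700 * 68% = 6596
Test samples = 9700 - 6596
= 3104

3104


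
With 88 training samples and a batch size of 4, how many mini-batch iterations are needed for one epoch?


Iterations per epoch = dataset_size / batch_size
= 88 / 4
= 22

22


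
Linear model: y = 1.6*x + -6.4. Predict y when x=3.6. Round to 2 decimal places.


y = 1.6 * 3.6 + (-6.4)
= 5.76 + (-6.4)
= -0.64

-0.64


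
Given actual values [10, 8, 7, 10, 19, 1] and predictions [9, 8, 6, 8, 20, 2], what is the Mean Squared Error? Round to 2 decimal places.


Differences: [1, 0, 1, 2, -1, -1]
Squared errors: [1, 0, 1, 4, 1, 1]
Sum of squared errors = 8
MSE = 8 / 6 = 1.33

1.33


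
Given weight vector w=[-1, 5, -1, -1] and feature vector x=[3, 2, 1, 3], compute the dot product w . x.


Element-wise products:
-1 * 3 = -3
5 * 2 = 10
-1 * 1 = -1
-1 * 3 = -3
Sum = -3 + 10 + -1 + -3
= 3

3


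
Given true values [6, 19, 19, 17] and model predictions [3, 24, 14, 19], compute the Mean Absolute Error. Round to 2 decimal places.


Absolute errors: [3, 5, 5, 2]
Sum of absolute errors = 15
MAE = 15 / 4 = 3.75

3.75


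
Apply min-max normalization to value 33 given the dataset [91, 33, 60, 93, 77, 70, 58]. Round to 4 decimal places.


Min = 33, Max = 93
Range = 93 - 33 = 60
Scaled = (x - min) / (max - min)
= (33 - 33) / 60
= 0 / 60
= 0.0000

0.0000


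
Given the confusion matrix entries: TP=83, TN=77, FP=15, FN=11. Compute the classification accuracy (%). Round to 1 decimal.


Accuracy = (TP + TN) / (TP + TN + FP + FN) * 100
= (83 + 77) / (83 + 77 + 15 + 11)
= 160 / 186
= 0.8602
= 86.0%

86.0


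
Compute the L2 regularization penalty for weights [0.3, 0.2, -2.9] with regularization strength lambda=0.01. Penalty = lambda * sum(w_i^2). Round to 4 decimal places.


Squaring each weight:
0.3^2 = 0.09
0.2^2 = 0.04
(-2.9)^2 = 8.41
Sum of squares = 8.54
Penalty = 0.01 * 8.54 = 0.0854

0.0854


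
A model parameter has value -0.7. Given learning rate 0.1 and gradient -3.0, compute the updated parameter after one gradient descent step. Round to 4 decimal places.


w_new = w_old - lr * gradient
= -0.7 - 0.1 * -3.0
= -0.7 - (-0.3)
= -0.4000

-0.4000


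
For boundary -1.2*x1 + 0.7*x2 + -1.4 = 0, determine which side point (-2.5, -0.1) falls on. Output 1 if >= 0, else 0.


Compute -1.2 * -2.5 + 0.7 * -0.1 + -1.4
= 3.0 + -0.07 + -1.4
= 1.53
Since 1.53 >= 0, the point is on the positive side.

1


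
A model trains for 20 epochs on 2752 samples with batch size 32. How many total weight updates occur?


Iterations per epoch = 2752 / 32 = 86
Total updates = iterations_per_epoch * epochs
= 86 * 20
= 1720

1720


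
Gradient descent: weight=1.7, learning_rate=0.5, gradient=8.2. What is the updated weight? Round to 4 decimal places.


w_new = w_old - lr * gradient
= 1.7 - 0.5 * 8.2
= 1.7 - (4.1)
= -2.4000

-2.4000


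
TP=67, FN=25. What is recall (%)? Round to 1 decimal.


Recall = TP / (TP + FN) * 100
= 67 / (67 + 25)
= 67 / 92
= 0.7283
= 72.8%

72.8


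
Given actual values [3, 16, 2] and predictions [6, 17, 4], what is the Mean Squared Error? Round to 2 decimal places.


Differences: [-3, -1, -2]
Squared errors: [9, 1, 4]
Sum of squared errors = 14
MSE = 14 / 3 = 4.67

4.67


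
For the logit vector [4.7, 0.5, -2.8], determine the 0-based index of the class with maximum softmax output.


Softmax is a monotonic transformation, so it preserves the argmax.
We need to find the index of the maximum logit.
Index 0: 4.7
Index 1: 0.5
Index 2: -2.8
Maximum logit = 4.7 at index 0

0


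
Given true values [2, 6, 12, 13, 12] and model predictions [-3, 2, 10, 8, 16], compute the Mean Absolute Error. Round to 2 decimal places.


Absolute errors: [5, 4, 2, 5, 4]
Sum of absolute errors = 20
MAE = 20 / 5 = 4.00

4.00


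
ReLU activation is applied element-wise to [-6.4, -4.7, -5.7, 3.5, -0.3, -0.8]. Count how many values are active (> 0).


ReLU(x) = max(0, x) for each element:
ReLU(-6.4) = 0
ReLU(-4.7) = 0
ReLU(-5.7) = 0
ReLU(3.5) = 3.5
ReLU(-0.3) = 0
ReLU(-0.8) = 0
Active neurons (>0): 1

1


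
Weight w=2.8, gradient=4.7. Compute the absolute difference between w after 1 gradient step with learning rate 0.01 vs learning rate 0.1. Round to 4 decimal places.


With lr=0.01: w_new = 2.8 - 0.01 * 4.7 = 2.753
With lr=0.1: w_new = 2.8 - 0.1 * 4.7 = 2.33
Absolute difference = |2.753 - 2.33|
= 0.4230

0.4230


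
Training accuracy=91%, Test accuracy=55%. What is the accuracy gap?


Gap = train_accuracy - test_accuracy
= 91 - 55
= 36%
This large gap strongly indicates overfitting.

36


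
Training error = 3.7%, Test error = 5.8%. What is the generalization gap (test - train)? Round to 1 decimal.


Generalization gap = test_error - train_error
= 5.8 - 3.7
= 2.1%
A moderate gap.

2.1


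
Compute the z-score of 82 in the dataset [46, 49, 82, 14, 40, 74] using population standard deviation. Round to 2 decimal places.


Mean = (46 + 49 + 82 + 14 + 40 + 74) / 6 = 50.8333
Variance = sum((x_i - mean)^2) / n = 501.4722
Std = sqrt(501.4722) = 22.3936
Z = (x - mean) / std
= (82 - 50.8333) / 22.3936
= 31.1667 / 22.3936
= 1.39

1.39


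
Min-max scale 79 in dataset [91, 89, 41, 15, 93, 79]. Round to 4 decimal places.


Min = 15, Max = 93
Range = 93 - 15 = 78
Scaled = (x - min) / (max - min)
= (79 - 15) / 78
= 64 / 78
= 0.8205

0.8205


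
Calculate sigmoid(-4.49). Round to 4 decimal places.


sigmoid(z) = 1 / (1 + exp(-z))
exp(-(-4.49)) = exp(4.49) = 89.1214
1 + 89.1214 = 90.1214
1 / 90.1214 = 0.0111

0.0111


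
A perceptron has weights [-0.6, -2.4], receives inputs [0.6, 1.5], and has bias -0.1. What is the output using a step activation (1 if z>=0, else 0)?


z = w . x + b
= -0.6*0.6 + -2.4*1.5 + -0.1
= -0.36 + -3.6 + -0.1
= -3.96 + -0.1
= -4.06
Since z = -4.06 < 0, output = 0

0


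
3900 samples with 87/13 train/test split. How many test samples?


Train samples = 3900 * 87% = 3393
Test samples = 3900 - 3393
= 507

507


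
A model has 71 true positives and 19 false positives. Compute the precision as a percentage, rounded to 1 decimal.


Precision = TP / (TP + FP) * 100
= 71 / (71 + 19)
= 71 / 90
= 0.7889
= 78.9%

78.9


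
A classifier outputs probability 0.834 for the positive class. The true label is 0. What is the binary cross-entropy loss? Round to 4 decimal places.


For y=0: Loss = -log(1-p)
= -log(1 - 0.834)
= -log(0.166)
= -(-1.7958)
= 1.7958

1.7958


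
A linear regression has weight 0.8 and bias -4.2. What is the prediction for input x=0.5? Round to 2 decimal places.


y = 0.8 * 0.5 + (-4.2)
= 0.4 + (-4.2)
= -3.80

-3.80


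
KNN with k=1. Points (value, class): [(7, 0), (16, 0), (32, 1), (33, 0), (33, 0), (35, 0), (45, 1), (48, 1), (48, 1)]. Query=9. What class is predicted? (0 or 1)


Distances from query 9:
Point 7 (class 0): distance = 2
K=1 nearest neighbors: classes = [0]
Votes for class 1: 0 / 1
Majority vote => class 0

0


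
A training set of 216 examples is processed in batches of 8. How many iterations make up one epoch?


Iterations per epoch = dataset_size / batch_size
= 216 / 8
= 27

27


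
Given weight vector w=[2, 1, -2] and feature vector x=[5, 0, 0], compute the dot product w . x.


Element-wise products:
2 * 5 = 10
1 * 0 = 0
-2 * 0 = 0
Sum = 10 + 0 + 0
= 10

10


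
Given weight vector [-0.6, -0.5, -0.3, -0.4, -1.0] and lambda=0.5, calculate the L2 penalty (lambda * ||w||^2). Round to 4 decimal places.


Squaring each weight:
(-0.6)^2 = 0.36
(-0.5)^2 = 0.25
(-0.3)^2 = 0.09
(-0.4)^2 = 0.16
(-1.0)^2 = 1.0
Sum of squares = 1.86
Penalty = 0.5 * 1.86 = 0.9300

0.9300


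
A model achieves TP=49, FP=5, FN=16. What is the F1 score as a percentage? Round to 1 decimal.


Precision = TP / (TP + FP) = 49 / 54 = 0.9074
Recall = TP / (TP + FN) = 49 / 65 = 0.7538
F1 = 2 * P * R / (P + R)
= 2 * 0.9074 * 0.7538 / (0.9074 + 0.7538)
= 1.3681 / 1.6613
= 0.8235
As percentage: 82.4%

82.4


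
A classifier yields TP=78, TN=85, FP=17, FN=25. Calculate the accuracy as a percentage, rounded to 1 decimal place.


Accuracy = (TP + TN) / (TP + TN + FP + FN) * 100
= (78 + 85) / (78 + 85 + 17 + 25)
= 163 / 205
= 0.7951
= 79.5%

79.5


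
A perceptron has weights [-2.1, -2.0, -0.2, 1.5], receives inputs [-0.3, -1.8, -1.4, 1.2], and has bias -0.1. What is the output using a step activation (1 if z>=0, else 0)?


z = w . x + b
= -2.1*-0.3 + -2.0*-1.8 + -0.2*-1.4 + 1.5*1.2 + -0.1
= 0.63 + 3.6 + 0.28 + 1.8 + -0.1
= 6.31 + -0.1
= 6.21
Since z = 6.21 >= 0, output = 1

1


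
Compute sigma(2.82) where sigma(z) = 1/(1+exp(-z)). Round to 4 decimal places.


sigmoid(z) = 1 / (1 + exp(-z))
exp(-(2.82)) = exp(-2.82) = 0.0596
1 + 0.0596 = 1.0596
1 / 1.0596 = 0.9437

0.9437


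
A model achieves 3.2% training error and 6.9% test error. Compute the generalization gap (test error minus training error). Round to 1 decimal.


Generalization gap = test_error - train_error
= 6.9 - 3.2
= 3.7%
A moderate gap.

3.7


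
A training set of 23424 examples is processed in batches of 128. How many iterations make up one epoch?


Iterations per epoch = dataset_size / batch_size
= 23424 / 128
= 183

183


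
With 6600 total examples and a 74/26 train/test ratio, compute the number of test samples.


Train samples = 6600 * 74% = 4884
Test samples = 6600 - 4884
= 1716

1716


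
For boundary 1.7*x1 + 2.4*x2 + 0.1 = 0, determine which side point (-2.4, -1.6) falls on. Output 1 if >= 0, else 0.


Compute 1.7 * -2.4 + 2.4 * -1.6 + 0.1
= -4.08 + -3.84 + 0.1
= -7.82
Since -7.82 < 0, the point is on the negative side.

0


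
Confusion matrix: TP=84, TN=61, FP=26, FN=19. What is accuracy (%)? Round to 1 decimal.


Accuracy = (TP + TN) / (TP + TN + FP + FN) * 100
= (84 + 61) / (84 + 61 + 26 + 19)
= 145 / 190
= 0.7632
= 76.3%

76.3


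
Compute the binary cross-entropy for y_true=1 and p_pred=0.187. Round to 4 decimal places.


For y=1: Loss = -log(p)
= -log(0.187)
= -(-1.6766)
= 1.6766

1.6766


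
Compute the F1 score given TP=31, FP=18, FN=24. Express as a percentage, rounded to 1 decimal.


Precision = TP / (TP + FP) = 31 / 49 = 0.6327
Recall = TP / (TP + FN) = 31 / 55 = 0.5636
F1 = 2 * P * R / (P + R)
= 2 * 0.6327 * 0.5636 / (0.6327 + 0.5636)
= 0.7132 / 1.1963
= 0.5962
As percentage: 59.6%

59.6


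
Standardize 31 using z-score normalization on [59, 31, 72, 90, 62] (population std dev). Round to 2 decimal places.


Mean = (59 + 31 + 72 + 90 + 62) / 5 = 62.8
Variance = sum((x_i - mean)^2) / n = 370.16
Std = sqrt(370.16) = 19.2395
Z = (x - mean) / std
= (31 - 62.8) / 19.2395
= -31.8 / 19.2395
= -1.65

-1.65


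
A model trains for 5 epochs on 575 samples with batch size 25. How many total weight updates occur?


Iterations per epoch = 575 / 25 = 23
Total updates = iterations_per_epoch * epochs
= 23 * 5
= 115

115


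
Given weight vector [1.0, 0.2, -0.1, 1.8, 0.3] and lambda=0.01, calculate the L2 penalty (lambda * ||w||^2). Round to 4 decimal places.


Squaring each weight:
1.0^2 = 1.0
0.2^2 = 0.04
(-0.1)^2 = 0.01
1.8^2 = 3.24
0.3^2 = 0.09
Sum of squares = 4.38
Penalty = 0.01 * 4.38 = 0.0438

0.0438


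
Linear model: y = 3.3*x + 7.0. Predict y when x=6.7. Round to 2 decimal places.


y = 3.3 * 6.7 + (7.0)
= 22.11 + (7.0)
= 29.11

29.11


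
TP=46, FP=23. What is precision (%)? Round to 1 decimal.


Precision = TP / (TP + FP) * 100
= 46 / (46 + 23)
= 46 / 69
= 0.6667
= 66.7%

66.7


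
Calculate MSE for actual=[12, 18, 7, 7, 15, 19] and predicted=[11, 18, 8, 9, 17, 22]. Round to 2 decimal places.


Differences: [1, 0, -1, -2, -2, -3]
Squared errors: [1, 0, 1, 4, 4, 9]
Sum of squared errors = 19
MSE = 19 / 6 = 3.17

3.17


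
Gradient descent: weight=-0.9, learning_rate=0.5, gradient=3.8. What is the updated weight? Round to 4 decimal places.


w_new = w_old - lr * gradient
= -0.9 - 0.5 * 3.8
= -0.9 - (1.9)
= -2.8000

-2.8000


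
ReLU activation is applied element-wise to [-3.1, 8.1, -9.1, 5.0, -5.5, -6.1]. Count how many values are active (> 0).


ReLU(x) = max(0, x) for each element:
ReLU(-3.1) = 0
ReLU(8.1) = 8.1
ReLU(-9.1) = 0
ReLU(5.0) = 5.0
ReLU(-5.5) = 0
ReLU(-6.1) = 0
Active neurons (>0): 2

2


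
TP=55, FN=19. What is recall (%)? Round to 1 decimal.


Recall = TP / (TP + FN) * 100
= 55 / (55 + 19)
= 55 / 74
= 0.7432
= 74.3%

74.3


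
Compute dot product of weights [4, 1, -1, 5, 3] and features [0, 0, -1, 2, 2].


Element-wise products:
4 * 0 = 0
1 * 0 = 0
-1 * -1 = 1
5 * 2 = 10
3 * 2 = 6
Sum = 0 + 0 + 1 + 10 + 6
= 17

17


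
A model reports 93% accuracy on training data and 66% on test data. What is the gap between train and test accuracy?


Gap = train_accuracy - test_accuracy
= 93 - 66
= 27%
This large gap strongly indicates overfitting.

27


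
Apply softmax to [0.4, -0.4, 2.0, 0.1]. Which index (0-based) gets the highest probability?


Softmax is a monotonic transformation, so it preserves the argmax.
We need to find the index of the maximum logit.
Index 0: 0.4
Index 1: -0.4
Index 2: 2.0
Index 3: 0.1
Maximum logit = 2.0 at index 2

2


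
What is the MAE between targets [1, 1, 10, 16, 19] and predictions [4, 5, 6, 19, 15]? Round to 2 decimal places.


Absolute errors: [3, 4, 4, 3, 4]
Sum of absolute errors = 18
MAE = 18 / 5 = 3.60

3.60


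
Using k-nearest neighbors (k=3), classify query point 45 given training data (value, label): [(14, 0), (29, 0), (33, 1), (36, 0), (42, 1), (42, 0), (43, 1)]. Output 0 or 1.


Distances from query 45:
Point 43 (class 1): distance = 2
Point 42 (class 0): distance = 3
Point 42 (class 1): distance = 3
K=3 nearest neighbors: classes = [1, 0, 1]
Votes for class 1: 2 / 3
Majority vote => class 1

1


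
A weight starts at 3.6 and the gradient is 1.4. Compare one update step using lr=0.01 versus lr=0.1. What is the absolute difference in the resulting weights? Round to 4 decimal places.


With lr=0.01: w_new = 3.6 - 0.01 * 1.4 = 3.586
With lr=0.1: w_new = 3.6 - 0.1 * 1.4 = 3.46
Absolute difference = |3.586 - 3.46|
= 0.1260

0.1260


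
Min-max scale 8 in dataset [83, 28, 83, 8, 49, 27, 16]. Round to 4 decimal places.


Min = 8, Max = 83
Range = 83 - 8 = 75
Scaled = (x - min) / (max - min)
= (8 - 8) / 75
= 0 / 75
= 0.0000

0.0000


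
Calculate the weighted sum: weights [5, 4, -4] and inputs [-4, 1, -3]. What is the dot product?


Element-wise products:
5 * -4 = -20
4 * 1 = 4
-4 * -3 = 12
Sum = -20 + 4 + 12
= -4

-4


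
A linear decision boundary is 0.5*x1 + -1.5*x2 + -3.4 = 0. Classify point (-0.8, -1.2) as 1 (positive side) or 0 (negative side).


Compute 0.5 * -0.8 + -1.5 * -1.2 + -3.4
= -0.4 + 1.8 + -3.4
= -2.0
Since -2.0 < 0, the point is on the negative side.

0


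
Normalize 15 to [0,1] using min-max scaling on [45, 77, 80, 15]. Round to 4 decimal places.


Min = 15, Max = 80
Range = 80 - 15 = 65
Scaled = (x - min) / (max - min)
= (15 - 15) / 65
= 0 / 65
= 0.0000

0.0000


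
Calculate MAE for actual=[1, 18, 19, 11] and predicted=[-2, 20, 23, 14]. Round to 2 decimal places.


Absolute errors: [3, 2, 4, 3]
Sum of absolute errors = 12
MAE = 12 / 4 = 3.00

3.00


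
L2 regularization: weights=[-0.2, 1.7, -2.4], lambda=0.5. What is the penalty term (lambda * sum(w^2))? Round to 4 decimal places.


Squaring each weight:
(-0.2)^2 = 0.04
1.7^2 = 2.89
(-2.4)^2 = 5.76
Sum of squares = 8.69
Penalty = 0.5 * 8.69 = 4.3450

4.3450


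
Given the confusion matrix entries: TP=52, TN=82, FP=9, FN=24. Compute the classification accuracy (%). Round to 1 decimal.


Accuracy = (TP + TN) / (TP + TN + FP + FN) * 100
= (52 + 82) / (52 + 82 + 9 + 24)
= 134 / 167
= 0.8024
= 80.2%

80.2


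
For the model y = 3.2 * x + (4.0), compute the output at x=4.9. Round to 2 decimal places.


y = 3.2 * 4.9 + (4.0)
= 15.68 + (4.0)
= 19.68

19.68


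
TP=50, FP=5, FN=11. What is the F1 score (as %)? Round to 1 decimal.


Precision = TP / (TP + FP) = 50 / 55 = 0.9091
Recall = TP / (TP + FN) = 50 / 61 = 0.8197
F1 = 2 * P * R / (P + R)
= 2 * 0.9091 * 0.8197 / (0.9091 + 0.8197)
= 1.4903 / 1.7288
= 0.8621
As percentage: 86.2%

86.2


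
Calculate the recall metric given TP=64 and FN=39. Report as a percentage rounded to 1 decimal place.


Recall = TP / (TP + FN) * 100
= 64 / (64 + 39)
= 64 / 103
= 0.6214
= 62.1%

62.1


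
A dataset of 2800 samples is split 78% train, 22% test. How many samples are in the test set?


Train samples = 2800 * 78% = 2184
Test samples = 2800 - 2184
= 616

616


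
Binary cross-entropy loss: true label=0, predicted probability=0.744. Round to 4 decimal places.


For y=0: Loss = -log(1-p)
= -log(1 - 0.744)
= -log(0.256)
= -(-1.3626)
= 1.3626

1.3626


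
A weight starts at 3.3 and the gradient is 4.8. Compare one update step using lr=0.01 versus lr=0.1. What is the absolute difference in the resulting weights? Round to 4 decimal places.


With lr=0.01: w_new = 3.3 - 0.01 * 4.8 = 3.252
With lr=0.1: w_new = 3.3 - 0.1 * 4.8 = 2.82
Absolute difference = |3.252 - 2.82|
= 0.4320

0.4320


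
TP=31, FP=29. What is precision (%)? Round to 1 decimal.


Precision = TP / (TP + FP) * 100
= 31 / (31 + 29)
= 31 / 60
= 0.5167
= 51.7%

51.7


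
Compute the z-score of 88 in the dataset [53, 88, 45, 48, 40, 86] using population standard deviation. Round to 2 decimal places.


Mean = (53 + 88 + 45 + 48 + 40 + 86) / 6 = 60.0
Variance = sum((x_i - mean)^2) / n = 379.6667
Std = sqrt(379.6667) = 19.485
Z = (x - mean) / std
= (88 - 60.0) / 19.485
= 28.0 / 19.485
= 1.44

1.44


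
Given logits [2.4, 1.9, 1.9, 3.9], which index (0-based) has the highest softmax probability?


Softmax is a monotonic transformation, so it preserves the argmax.
We need to find the index of the maximum logit.
Index 0: 2.4
Index 1: 1.9
Index 2: 1.9
Index 3: 3.9
Maximum logit = 3.9 at index 3

3


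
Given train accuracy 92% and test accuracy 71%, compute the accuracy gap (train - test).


Gap = train_accuracy - test_accuracy
= 92 - 71
= 21%
This large gap strongly indicates overfitting.

21


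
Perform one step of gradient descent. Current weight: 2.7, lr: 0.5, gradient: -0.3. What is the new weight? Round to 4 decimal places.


w_new = w_old - lr * gradient
= 2.7 - 0.5 * -0.3
= 2.7 - (-0.15)
= 2.8500

2.8500


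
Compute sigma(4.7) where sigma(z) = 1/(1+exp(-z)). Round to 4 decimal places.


sigmoid(z) = 1 / (1 + exp(-z))
exp(-(4.7)) = exp(-4.7) = 0.0091
1 + 0.0091 = 1.0091
1 / 1.0091 = 0.9910

0.9910


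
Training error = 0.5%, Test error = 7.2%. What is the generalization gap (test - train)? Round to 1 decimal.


Generalization gap = test_error - train_error
= 7.2 - 0.5
= 6.7%
A moderate gap.

6.7


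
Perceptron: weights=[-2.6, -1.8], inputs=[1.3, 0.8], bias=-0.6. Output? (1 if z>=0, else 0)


z = w . x + b
= -2.6*1.3 + -1.8*0.8 + -0.6
= -3.38 + -1.44 + -0.6
= -4.82 + -0.6
= -5.42
Since z = -5.42 < 0, output = 0

0


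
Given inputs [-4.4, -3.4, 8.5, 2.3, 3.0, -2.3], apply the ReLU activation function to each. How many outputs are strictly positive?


ReLU(x) = max(0, x) for each element:
ReLU(-4.4) = 0
ReLU(-3.4) = 0
ReLU(8.5) = 8.5
ReLU(2.3) = 2.3
ReLU(3.0) = 3.0
ReLU(-2.3) = 0
Active neurons (>0): 3

3


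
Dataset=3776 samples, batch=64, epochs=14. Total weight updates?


Iterations per epoch = 3776 / 64 = 59
Total updates = iterations_per_epoch * epochs
= 59 * 14
= 826

826


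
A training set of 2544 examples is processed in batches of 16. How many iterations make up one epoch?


Iterations per epoch = dataset_size / batch_size
= 2544 / 16
= 159

159


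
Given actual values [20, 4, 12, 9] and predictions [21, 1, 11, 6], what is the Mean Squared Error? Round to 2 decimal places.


Differences: [-1, 3, 1, 3]
Squared errors: [1, 9, 1, 9]
Sum of squared errors = 20
MSE = 20 / 4 = 5.00

5.00


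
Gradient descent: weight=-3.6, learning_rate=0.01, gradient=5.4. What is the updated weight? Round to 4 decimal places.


w_new = w_old - lr * gradient
= -3.6 - 0.01 * 5.4
= -3.6 - (0.054)
= -3.6540

-3.6540


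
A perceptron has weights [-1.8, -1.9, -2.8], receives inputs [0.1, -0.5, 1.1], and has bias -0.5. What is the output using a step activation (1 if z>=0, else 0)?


z = w . x + b
= -1.8*0.1 + -1.9*-0.5 + -2.8*1.1 + -0.5
= -0.18 + 0.95 + -3.08 + -0.5
= -2.31 + -0.5
= -2.81
Since z = -2.81 < 0, output = 0

0


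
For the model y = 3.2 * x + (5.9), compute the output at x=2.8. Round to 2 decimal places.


y = 3.2 * 2.8 + (5.9)
= 8.96 + (5.9)
= 14.86

14.86


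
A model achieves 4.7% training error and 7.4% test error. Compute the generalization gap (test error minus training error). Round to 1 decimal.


Generalization gap = test_error - train_error
= 7.4 - 4.7
= 2.7%
A moderate gap.

2.7


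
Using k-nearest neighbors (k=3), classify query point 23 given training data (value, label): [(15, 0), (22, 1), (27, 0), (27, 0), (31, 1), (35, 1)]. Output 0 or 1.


Distances from query 23:
Point 22 (class 1): distance = 1
Point 27 (class 0): distance = 4
Point 27 (class 0): distance = 4
K=3 nearest neighbors: classes = [1, 0, 0]
Votes for class 1: 1 / 3
Majority vote => class 0

0


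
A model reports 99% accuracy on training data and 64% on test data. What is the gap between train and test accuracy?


Gap = train_accuracy - test_accuracy
= 99 - 64
= 35%
This large gap strongly indicates overfitting.

35


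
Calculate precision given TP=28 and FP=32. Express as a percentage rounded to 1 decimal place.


Precision = TP / (TP + FP) * 100
= 28 / (28 + 32)
= 28 / 60
= 0.4667
= 46.7%

46.7


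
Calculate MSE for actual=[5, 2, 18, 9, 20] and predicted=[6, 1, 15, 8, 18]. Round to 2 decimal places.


Differences: [-1, 1, 3, 1, 2]
Squared errors: [1, 1, 9, 1, 4]
Sum of squared errors = 16
MSE = 16 / 5 = 3.20

3.20


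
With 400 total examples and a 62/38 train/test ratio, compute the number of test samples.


Train samples = 400 * 62% = 248
Test samples = 400 - 248
= 152

152


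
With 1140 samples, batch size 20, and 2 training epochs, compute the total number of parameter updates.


Iterations per epoch = 1140 / 20 = 57
Total updates = iterations_per_epoch * epochs
= 57 * 2
= 114

114


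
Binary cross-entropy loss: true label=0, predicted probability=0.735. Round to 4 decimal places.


For y=0: Loss = -log(1-p)
= -log(1 - 0.735)
= -log(0.265)
= -(-1.328)
= 1.3280

1.3280


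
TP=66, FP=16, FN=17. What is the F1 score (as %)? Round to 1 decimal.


Precision = TP / (TP + FP) = 66 / 82 = 0.8049
Recall = TP / (TP + FN) = 66 / 83 = 0.7952
F1 = 2 * P * R / (P + R)
= 2 * 0.8049 * 0.7952 / (0.8049 + 0.7952)
= 1.28 / 1.6001
= 0.8
As percentage: 80.0%

80.0


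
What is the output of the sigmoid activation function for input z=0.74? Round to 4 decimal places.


sigmoid(z) = 1 / (1 + exp(-z))
exp(-(0.74)) = exp(-0.74) = 0.4771
1 + 0.4771 = 1.4771
1 / 1.4771 = 0.6770

0.6770


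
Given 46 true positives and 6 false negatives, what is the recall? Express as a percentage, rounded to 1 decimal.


Recall = TP / (TP + FN) * 100
= 46 / (46 + 6)
= 46 / 52
= 0.8846
= 88.5%

88.5


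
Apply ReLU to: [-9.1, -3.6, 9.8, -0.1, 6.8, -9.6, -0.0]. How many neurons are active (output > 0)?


ReLU(x) = max(0, x) for each element:
ReLU(-9.1) = 0
ReLU(-3.6) = 0
ReLU(9.8) = 9.8
ReLU(-0.1) = 0
ReLU(6.8) = 6.8
ReLU(-9.6) = 0
ReLU(-0.0) = 0
Active neurons (>0): 2

2


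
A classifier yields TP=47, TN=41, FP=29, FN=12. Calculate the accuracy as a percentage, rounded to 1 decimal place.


Accuracy = (TP + TN) / (TP + TN + FP + FN) * 100
= (47 + 41) / (47 + 41 + 29 + 12)
= 88 / 129
= 0.6822
= 68.2%

68.2


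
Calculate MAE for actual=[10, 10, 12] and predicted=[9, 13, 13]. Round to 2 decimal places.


Absolute errors: [1, 3, 1]
Sum of absolute errors = 5
MAE = 5 / 3 = 1.67

1.67


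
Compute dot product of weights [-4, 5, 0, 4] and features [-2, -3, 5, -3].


Element-wise products:
-4 * -2 = 8
5 * -3 = -15
0 * 5 = 0
4 * -3 = -12
Sum = 8 + -15 + 0 + -12
= -19

-19


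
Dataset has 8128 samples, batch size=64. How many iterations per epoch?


Iterations per epoch = dataset_size / batch_size
= 8128 / 64
= 127

127


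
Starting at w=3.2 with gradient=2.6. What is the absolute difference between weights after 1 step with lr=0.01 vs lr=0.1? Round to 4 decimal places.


With lr=0.01: w_new = 3.2 - 0.01 * 2.6 = 3.174
With lr=0.1: w_new = 3.2 - 0.1 * 2.6 = 2.94
Absolute difference = |3.174 - 2.94|
= 0.2340

0.2340


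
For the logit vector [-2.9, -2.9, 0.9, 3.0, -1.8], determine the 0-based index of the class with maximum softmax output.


Softmax is a monotonic transformation, so it preserves the argmax.
We need to find the index of the maximum logit.
Index 0: -2.9
Index 1: -2.9
Index 2: 0.9
Index 3: 3.0
Index 4: -1.8
Maximum logit = 3.0 at index 3

3


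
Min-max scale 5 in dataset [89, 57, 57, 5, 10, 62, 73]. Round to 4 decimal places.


Min = 5, Max = 89
Range = 89 - 5 = 84
Scaled = (x - min) / (max - min)
= (5 - 5) / 84
= 0 / 84
= 0.0000

0.0000


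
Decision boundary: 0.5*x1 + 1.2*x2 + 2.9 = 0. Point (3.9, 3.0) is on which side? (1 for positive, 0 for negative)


Compute 0.5 * 3.9 + 1.2 * 3.0 + 2.9
= 1.95 + 3.6 + 2.9
= 8.45
Since 8.45 >= 0, the point is on the positive side.

1


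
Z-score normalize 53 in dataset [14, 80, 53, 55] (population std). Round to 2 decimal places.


Mean = (14 + 80 + 53 + 55) / 4 = 50.5
Variance = sum((x_i - mean)^2) / n = 557.25
Std = sqrt(557.25) = 23.6061
Z = (x - mean) / std
= (53 - 50.5) / 23.6061
= 2.5 / 23.6061
= 0.11

0.11


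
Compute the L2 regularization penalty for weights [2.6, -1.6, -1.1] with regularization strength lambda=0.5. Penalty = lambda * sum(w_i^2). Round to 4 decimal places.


Squaring each weight:
2.6^2 = 6.76
(-1.6)^2 = 2.56
(-1.1)^2 = 1.21
Sum of squares = 10.53
Penalty = 0.5 * 10.53 = 5.2650

5.2650


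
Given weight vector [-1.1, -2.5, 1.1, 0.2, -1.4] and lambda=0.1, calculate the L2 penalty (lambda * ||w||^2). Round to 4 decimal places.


Squaring each weight:
(-1.1)^2 = 1.21
(-2.5)^2 = 6.25
1.1^2 = 1.21
0.2^2 = 0.04
(-1.4)^2 = 1.96
Sum of squares = 10.67
Penalty = 0.1 * 10.67 = 1.0670

1.0670


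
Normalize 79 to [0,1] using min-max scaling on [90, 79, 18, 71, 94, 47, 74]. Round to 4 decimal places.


Min = 18, Max = 94
Range = 94 - 18 = 76
Scaled = (x - min) / (max - min)
= (79 - 18) / 76
= 61 / 76
= 0.8026

0.8026


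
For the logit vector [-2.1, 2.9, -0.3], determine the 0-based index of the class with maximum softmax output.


Softmax is a monotonic transformation, so it preserves the argmax.
We need to find the index of the maximum logit.
Index 0: -2.1
Index 1: 2.9
Index 2: -0.3
Maximum logit = 2.9 at index 1

1


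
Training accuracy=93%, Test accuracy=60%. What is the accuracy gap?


Gap = train_accuracy - test_accuracy
= 93 - 60
= 33%
This large gap strongly indicates overfitting.

33


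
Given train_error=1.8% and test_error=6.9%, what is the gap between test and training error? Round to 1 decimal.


Generalization gap = test_error - train_error
= 6.9 - 1.8
= 5.1%
A moderate gap.

5.1


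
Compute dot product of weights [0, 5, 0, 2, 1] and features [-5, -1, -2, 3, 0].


Element-wise products:
0 * -5 = 0
5 * -1 = -5
0 * -2 = 0
2 * 3 = 6
1 * 0 = 0
Sum = 0 + -5 + 0 + 6 + 0
= 1

1


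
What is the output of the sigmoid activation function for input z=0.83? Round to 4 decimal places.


sigmoid(z) = 1 / (1 + exp(-z))
exp(-(0.83)) = exp(-0.83) = 0.436
1 + 0.436 = 1.436
1 / 1.436 = 0.6964

0.6964


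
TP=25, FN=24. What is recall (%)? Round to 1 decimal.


Recall = TP / (TP + FN) * 100
= 25 / (25 + 24)
= 25 / 49
= 0.5102
= 51.0%

51.0


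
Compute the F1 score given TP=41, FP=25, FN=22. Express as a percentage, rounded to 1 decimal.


Precision = TP / (TP + FP) = 41 / 66 = 0.6212
Recall = TP / (TP + FN) = 41 / 63 = 0.6508
F1 = 2 * P * R / (P + R)
= 2 * 0.6212 * 0.6508 / (0.6212 + 0.6508)
= 0.8086 / 1.272
= 0.6357
As percentage: 63.6%

63.6


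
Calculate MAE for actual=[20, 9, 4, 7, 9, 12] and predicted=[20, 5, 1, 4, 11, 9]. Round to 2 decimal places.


Absolute errors: [0, 4, 3, 3, 2, 3]
Sum of absolute errors = 15
MAE = 15 / 6 = 2.50

2.50


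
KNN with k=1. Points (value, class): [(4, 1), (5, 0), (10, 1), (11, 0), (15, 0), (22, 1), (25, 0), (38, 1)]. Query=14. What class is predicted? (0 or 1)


Distances from query 14:
Point 15 (class 0): distance = 1
K=1 nearest neighbors: classes = [0]
Votes for class 1: 0 / 1
Majority vote => class 0

0


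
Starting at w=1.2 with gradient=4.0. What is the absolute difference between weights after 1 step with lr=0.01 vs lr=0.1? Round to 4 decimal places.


With lr=0.01: w_new = 1.2 - 0.01 * 4.0 = 1.16
With lr=0.1: w_new = 1.2 - 0.1 * 4.0 = 0.8
Absolute difference = |1.16 - 0.8|
= 0.3600

0.3600


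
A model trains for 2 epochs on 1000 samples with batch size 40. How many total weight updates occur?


Iterations per epoch = 1000 / 40 = 25
Total updates = iterations_per_epoch * epochs
= 25 * 2
= 50

50


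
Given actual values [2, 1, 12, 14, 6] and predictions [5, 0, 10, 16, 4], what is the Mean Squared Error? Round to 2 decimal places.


Differences: [-3, 1, 2, -2, 2]
Squared errors: [9, 1, 4, 4, 4]
Sum of squared errors = 22
MSE = 22 / 5 = 4.40

4.40


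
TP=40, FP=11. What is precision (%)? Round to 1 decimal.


Precision = TP / (TP + FP) * 100
= 40 / (40 + 11)
= 40 / 51
= 0.7843
= 78.4%

78.4


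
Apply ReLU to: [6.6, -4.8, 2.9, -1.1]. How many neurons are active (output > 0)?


ReLU(x) = max(0, x) for each element:
ReLU(6.6) = 6.6
ReLU(-4.8) = 0
ReLU(2.9) = 2.9
ReLU(-1.1) = 0
Active neurons (>0): 2

2


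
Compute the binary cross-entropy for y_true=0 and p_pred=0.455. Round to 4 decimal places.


For y=0: Loss = -log(1-p)
= -log(1 - 0.455)
= -log(0.545)
= -(-0.607)
= 0.6070

0.6070


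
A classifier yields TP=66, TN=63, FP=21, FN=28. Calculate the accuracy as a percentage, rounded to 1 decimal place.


Accuracy = (TP + TN) / (TP + TN + FP + FN) * 100
= (66 + 63) / (66 + 63 + 21 + 28)
= 129 / 178
= 0.7247
= 72.5%

72.5


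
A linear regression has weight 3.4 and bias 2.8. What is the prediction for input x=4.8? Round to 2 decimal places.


y = 3.4 * 4.8 + (2.8)
= 16.32 + (2.8)
= 19.12

19.12


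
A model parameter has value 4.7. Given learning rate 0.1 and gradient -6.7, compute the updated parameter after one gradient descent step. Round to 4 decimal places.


w_new = w_old - lr * gradient
= 4.7 - 0.1 * -6.7
= 4.7 - (-0.67)
= 5.3700

5.3700


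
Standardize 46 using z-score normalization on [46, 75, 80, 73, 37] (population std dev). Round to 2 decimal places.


Mean = (46 + 75 + 80 + 73 + 37) / 5 = 62.2
Variance = sum((x_i - mean)^2) / n = 298.96
Std = sqrt(298.96) = 17.2905
Z = (x - mean) / std
= (46 - 62.2) / 17.2905
= -16.2 / 17.2905
= -0.94

-0.94


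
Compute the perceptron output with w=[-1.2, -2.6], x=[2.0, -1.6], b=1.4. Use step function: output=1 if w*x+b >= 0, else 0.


z = w . x + b
= -1.2*2.0 + -2.6*-1.6 + 1.4
= -2.4 + 4.16 + 1.4
= 1.76 + 1.4
= 3.16
Since z = 3.16 >= 0, output = 1

1


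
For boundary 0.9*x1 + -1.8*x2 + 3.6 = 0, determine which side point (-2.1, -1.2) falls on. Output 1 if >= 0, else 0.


Compute 0.9 * -2.1 + -1.8 * -1.2 + 3.6
= -1.89 + 2.16 + 3.6
= 3.87
Since 3.87 >= 0, the point is on the positive side.

1


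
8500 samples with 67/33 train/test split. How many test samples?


Train samples = 8500 * 67% = 5695
Test samples = 8500 - 5695
= 2805

2805


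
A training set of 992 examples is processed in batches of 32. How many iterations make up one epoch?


Iterations per epoch = dataset_size / batch_size
= 992 / 32
= 31

31


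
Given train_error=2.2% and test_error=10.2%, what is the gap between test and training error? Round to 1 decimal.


Generalization gap = test_error - train_error
= 10.2 - 2.2
= 8.0%
A moderate gap.

8.0


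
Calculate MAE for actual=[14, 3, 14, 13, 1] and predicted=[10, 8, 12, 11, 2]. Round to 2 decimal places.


Absolute errors: [4, 5, 2, 2, 1]
Sum of absolute errors = 14
MAE = 14 / 5 = 2.80

2.80


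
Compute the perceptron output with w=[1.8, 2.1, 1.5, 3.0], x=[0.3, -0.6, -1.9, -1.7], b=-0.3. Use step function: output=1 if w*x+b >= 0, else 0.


z = w . x + b
= 1.8*0.3 + 2.1*-0.6 + 1.5*-1.9 + 3.0*-1.7 + -0.3
= 0.54 + -1.26 + -2.85 + -5.1 + -0.3
= -8.67 + -0.3
= -8.97
Since z = -8.97 < 0, output = 0

0


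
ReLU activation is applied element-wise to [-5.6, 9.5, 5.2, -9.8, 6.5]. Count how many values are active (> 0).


ReLU(x) = max(0, x) for each element:
ReLU(-5.6) = 0
ReLU(9.5) = 9.5
ReLU(5.2) = 5.2
ReLU(-9.8) = 0
ReLU(6.5) = 6.5
Active neurons (>0): 3

3


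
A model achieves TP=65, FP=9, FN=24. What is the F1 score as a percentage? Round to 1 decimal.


Precision = TP / (TP + FP) = 65 / 74 = 0.8784
Recall = TP / (TP + FN) = 65 / 89 = 0.7303
F1 = 2 * P * R / (P + R)
= 2 * 0.8784 * 0.7303 / (0.8784 + 0.7303)
= 1.283 / 1.6087
= 0.7975
As percentage: 79.8%

79.8


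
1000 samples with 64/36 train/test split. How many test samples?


Train samples = 1000 * 64% = 640
Test samples = 1000 - 640
= 360

360


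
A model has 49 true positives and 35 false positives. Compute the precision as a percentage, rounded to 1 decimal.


Precision = TP / (TP + FP) * 100
= 49 / (49 + 35)
= 49 / 84
= 0.5833
= 58.3%

58.3


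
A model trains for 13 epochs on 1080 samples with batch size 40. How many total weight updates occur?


Iterations per epoch = 1080 / 40 = 27
Total updates = iterations_per_epoch * epochs
= 27 * 13
= 351

351


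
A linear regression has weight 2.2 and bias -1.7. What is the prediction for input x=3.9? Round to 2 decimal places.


y = 2.2 * 3.9 + (-1.7)
= 8.58 + (-1.7)
= 6.88

6.88


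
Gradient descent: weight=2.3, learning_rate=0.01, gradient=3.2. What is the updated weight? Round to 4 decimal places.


w_new = w_old - lr * gradient
= 2.3 - 0.01 * 3.2
= 2.3 - (0.032)
= 2.2680

2.2680


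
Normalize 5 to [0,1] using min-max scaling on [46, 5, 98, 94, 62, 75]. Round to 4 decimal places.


Min = 5, Max = 98
Range = 98 - 5 = 93
Scaled = (x - min) / (max - min)
= (5 - 5) / 93
= 0 / 93
= 0.0000

0.0000


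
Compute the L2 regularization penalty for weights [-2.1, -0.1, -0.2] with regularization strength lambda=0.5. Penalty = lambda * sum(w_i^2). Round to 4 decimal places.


Squaring each weight:
(-2.1)^2 = 4.41
(-0.1)^2 = 0.01
(-0.2)^2 = 0.04
Sum of squares = 4.46
Penalty = 0.5 * 4.46 = 2.2300

2.2300


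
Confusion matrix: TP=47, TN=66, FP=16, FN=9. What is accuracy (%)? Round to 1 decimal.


Accuracy = (TP + TN) / (TP + TN + FP + FN) * 100
= (47 + 66) / (47 + 66 + 16 + 9)
= 113 / 138
= 0.8188
= 81.9%

81.9


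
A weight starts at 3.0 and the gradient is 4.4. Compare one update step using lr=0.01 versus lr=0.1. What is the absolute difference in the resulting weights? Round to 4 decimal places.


With lr=0.01: w_new = 3.0 - 0.01 * 4.4 = 2.956
With lr=0.1: w_new = 3.0 - 0.1 * 4.4 = 2.56
Absolute difference = |2.956 - 2.56|
= 0.3960

0.3960


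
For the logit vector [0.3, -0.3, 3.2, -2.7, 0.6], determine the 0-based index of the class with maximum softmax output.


Softmax is a monotonic transformation, so it preserves the argmax.
We need to find the index of the maximum logit.
Index 0: 0.3
Index 1: -0.3
Index 2: 3.2
Index 3: -2.7
Index 4: 0.6
Maximum logit = 3.2 at index 2

2


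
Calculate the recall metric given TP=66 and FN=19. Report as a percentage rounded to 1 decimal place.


Recall = TP / (TP + FN) * 100
= 66 / (66 + 19)
= 66 / 85
= 0.7765
= 77.6%

77.6


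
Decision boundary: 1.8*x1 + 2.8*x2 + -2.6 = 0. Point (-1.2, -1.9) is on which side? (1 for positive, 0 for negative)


Compute 1.8 * -1.2 + 2.8 * -1.9 + -2.6
= -2.16 + -5.32 + -2.6
= -10.08
Since -10.08 < 0, the point is on the negative side.

0


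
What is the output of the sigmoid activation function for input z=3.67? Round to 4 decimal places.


sigmoid(z) = 1 / (1 + exp(-z))
exp(-(3.67)) = exp(-3.67) = 0.0255
1 + 0.0255 = 1.0255
1 / 1.0255 = 0.9752

0.9752


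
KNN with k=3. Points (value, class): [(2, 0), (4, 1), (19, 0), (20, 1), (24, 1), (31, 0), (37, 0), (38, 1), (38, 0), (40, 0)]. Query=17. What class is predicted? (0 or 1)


Distances from query 17:
Point 19 (class 0): distance = 2
Point 20 (class 1): distance = 3
Point 24 (class 1): distance = 7
K=3 nearest neighbors: classes = [0, 1, 1]
Votes for class 1: 2 / 3
Majority vote => class 1

1


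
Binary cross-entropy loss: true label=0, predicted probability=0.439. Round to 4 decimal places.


For y=0: Loss = -log(1-p)
= -log(1 - 0.439)
= -log(0.561)
= -(-0.578)
= 0.5780

0.5780


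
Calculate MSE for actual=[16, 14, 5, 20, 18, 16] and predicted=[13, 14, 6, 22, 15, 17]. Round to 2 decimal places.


Differences: [3, 0, -1, -2, 3, -1]
Squared errors: [9, 0, 1, 4, 9, 1]
Sum of squared errors = 24
MSE = 24 / 6 = 4.00

4.00


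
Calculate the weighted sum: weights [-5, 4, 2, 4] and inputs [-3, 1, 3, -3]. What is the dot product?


Element-wise products:
-5 * -3 = 15
4 * 1 = 4
2 * 3 = 6
4 * -3 = -12
Sum = 15 + 4 + 6 + -12
= 13

13


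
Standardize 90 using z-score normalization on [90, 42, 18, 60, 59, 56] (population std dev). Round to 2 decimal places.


Mean = (90 + 42 + 18 + 60 + 59 + 56) / 6 = 54.1667
Variance = sum((x_i - mean)^2) / n = 466.8056
Std = sqrt(466.8056) = 21.6057
Z = (x - mean) / std
= (90 - 54.1667) / 21.6057
= 35.8333 / 21.6057
= 1.66

1.66


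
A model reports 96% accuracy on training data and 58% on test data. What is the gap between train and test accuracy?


Gap = train_accuracy - test_accuracy
= 96 - 58
= 38%
This large gap strongly indicates overfitting.

38


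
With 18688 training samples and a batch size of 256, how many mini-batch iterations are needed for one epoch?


Iterations per epoch = dataset_size / batch_size
= 18688 / 256
= 73

73


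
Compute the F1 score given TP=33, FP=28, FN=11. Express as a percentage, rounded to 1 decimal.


Precision = TP / (TP + FP) = 33 / 61 = 0.541
Recall = TP / (TP + FN) = 33 / 44 = 0.75
F1 = 2 * P * R / (P + R)
= 2 * 0.541 * 0.75 / (0.541 + 0.75)
= 0.8115 / 1.291
= 0.6286
As percentage: 62.9%

62.9


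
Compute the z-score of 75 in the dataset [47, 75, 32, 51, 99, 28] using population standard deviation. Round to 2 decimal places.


Mean = (47 + 75 + 32 + 51 + 99 + 28) / 6 = 55.3333
Variance = sum((x_i - mean)^2) / n = 612.2222
Std = sqrt(612.2222) = 24.7431
Z = (x - mean) / std
= (75 - 55.3333) / 24.7431
= 19.6667 / 24.7431
= 0.79

0.79


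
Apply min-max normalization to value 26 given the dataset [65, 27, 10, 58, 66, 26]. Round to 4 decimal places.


Min = 10, Max = 66
Range = 66 - 10 = 56
Scaled = (x - min) / (max - min)
= (26 - 10) / 56
= 16 / 56
= 0.2857

0.2857


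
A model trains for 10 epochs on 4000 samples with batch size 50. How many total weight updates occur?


Iterations per epoch = 4000 / 50 = 80
Total updates = iterations_per_epoch * epochs
= 80 * 10
= 800

800


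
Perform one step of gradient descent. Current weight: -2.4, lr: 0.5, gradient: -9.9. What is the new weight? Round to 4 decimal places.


w_new = w_old - lr * gradient
= -2.4 - 0.5 * -9.9
= -2.4 - (-4.95)
= 2.5500

2.5500


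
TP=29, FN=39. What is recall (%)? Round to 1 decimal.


Recall = TP / (TP + FN) * 100
= 29 / (29 + 39)
= 29 / 68
= 0.4265
= 42.6%

42.6


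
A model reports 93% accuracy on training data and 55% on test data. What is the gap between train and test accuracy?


Gap = train_accuracy - test_accuracy
= 93 - 55
= 38%
This large gap strongly indicates overfitting.

38
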